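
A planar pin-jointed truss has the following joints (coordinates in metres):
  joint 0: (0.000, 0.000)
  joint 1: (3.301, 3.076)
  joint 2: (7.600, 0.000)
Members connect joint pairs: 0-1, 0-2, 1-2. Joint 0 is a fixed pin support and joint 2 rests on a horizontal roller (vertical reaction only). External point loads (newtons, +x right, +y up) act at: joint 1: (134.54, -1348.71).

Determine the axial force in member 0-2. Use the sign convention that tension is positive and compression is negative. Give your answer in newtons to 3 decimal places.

894.816

N=3 nodes, M=3 members, R=3 reactions → 2N=6, M+R=6
member 0 (0-1): L=4.5120, (cx,cy)=(0.7316,0.6817)
member 1 (0-2): L=7.6000, (cx,cy)=(1.0000,0.0000)
member 2 (1-2): L=5.2861, (cx,cy)=(0.8133,-0.5819)
solve A·x = −loads:
  F[0-1] = -1039.1964 N (compression)
  F[0-2] = +894.8165 N (tension)
  F[1-2] = -1100.2831 N (compression)
  Rx@0 = -134.5400 N
  Ry@0 = +708.4552 N
  Ry@2 = +640.2548 N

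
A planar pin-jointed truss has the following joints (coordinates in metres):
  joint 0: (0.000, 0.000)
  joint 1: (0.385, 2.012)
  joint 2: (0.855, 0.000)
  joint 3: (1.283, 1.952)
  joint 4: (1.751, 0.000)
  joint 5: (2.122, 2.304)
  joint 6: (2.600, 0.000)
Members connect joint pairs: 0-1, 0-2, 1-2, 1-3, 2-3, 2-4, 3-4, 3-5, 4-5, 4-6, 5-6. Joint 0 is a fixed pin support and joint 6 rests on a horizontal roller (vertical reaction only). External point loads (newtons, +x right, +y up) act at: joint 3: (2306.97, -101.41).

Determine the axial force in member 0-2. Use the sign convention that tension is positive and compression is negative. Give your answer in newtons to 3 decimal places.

N=7 nodes, M=11 members, R=3 reactions → 2N=14, M+R=14
member 0 (0-1): L=2.0485, (cx,cy)=(0.1879,0.9822)
member 1 (0-2): L=0.8550, (cx,cy)=(1.0000,0.0000)
member 2 (1-2): L=2.0662, (cx,cy)=(0.2275,-0.9738)
member 3 (1-3): L=0.9000, (cx,cy)=(0.9978,-0.0667)
member 4 (2-3): L=1.9984, (cx,cy)=(0.2142,0.9768)
member 5 (2-4): L=0.8960, (cx,cy)=(1.0000,0.0000)
member 6 (3-4): L=2.0073, (cx,cy)=(0.2331,-0.9724)
member 7 (3-5): L=0.9098, (cx,cy)=(0.9221,0.3869)
member 8 (4-5): L=2.3337, (cx,cy)=(0.1590,0.9873)
member 9 (4-6): L=0.8490, (cx,cy)=(1.0000,0.0000)
member 10 (5-6): L=2.3531, (cx,cy)=(0.2031,-0.9791)
solve A·x = −loads:
  F[0-1] = +1711.1261 N (tension)
  F[0-2] = +1985.3775 N (tension)
  F[1-2] = -1775.6596 N (compression)
  F[1-3] = +727.1273 N (tension)
  F[2-3] = +1770.1854 N (tension)
  F[2-4] = +1202.3320 N (tension)
  F[3-4] = -2136.3818 N (compression)
  F[3-5] = -763.7105 N (compression)
  F[4-5] = +2104.2677 N (tension)
  F[4-6] = +369.7123 N (tension)
  F[5-6] = -1819.9912 N (compression)
  Rx@0 = -2306.9700 N
  Ry@0 = -1680.6340 N
  Ry@6 = +1782.0440 N

1985.378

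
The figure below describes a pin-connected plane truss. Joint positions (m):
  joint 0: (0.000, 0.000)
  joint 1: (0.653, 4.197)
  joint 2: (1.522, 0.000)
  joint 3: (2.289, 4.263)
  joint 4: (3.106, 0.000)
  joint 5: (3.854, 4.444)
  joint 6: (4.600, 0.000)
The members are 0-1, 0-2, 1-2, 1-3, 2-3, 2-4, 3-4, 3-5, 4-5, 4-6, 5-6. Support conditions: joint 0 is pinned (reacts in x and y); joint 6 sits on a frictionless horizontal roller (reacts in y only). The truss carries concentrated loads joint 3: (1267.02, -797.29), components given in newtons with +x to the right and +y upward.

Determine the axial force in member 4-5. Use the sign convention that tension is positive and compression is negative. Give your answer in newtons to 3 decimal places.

N=7 nodes, M=11 members, R=3 reactions → 2N=14, M+R=14
member 0 (0-1): L=4.2475, (cx,cy)=(0.1537,0.9881)
member 1 (0-2): L=1.5220, (cx,cy)=(1.0000,0.0000)
member 2 (1-2): L=4.2860, (cx,cy)=(0.2028,-0.9792)
member 3 (1-3): L=1.6373, (cx,cy)=(0.9992,0.0403)
member 4 (2-3): L=4.3314, (cx,cy)=(0.1771,0.9842)
member 5 (2-4): L=1.5840, (cx,cy)=(1.0000,0.0000)
member 6 (3-4): L=4.3406, (cx,cy)=(0.1882,-0.9821)
member 7 (3-5): L=1.5754, (cx,cy)=(0.9934,0.1149)
member 8 (4-5): L=4.5065, (cx,cy)=(0.1660,0.9861)
member 9 (4-6): L=1.4940, (cx,cy)=(1.0000,0.0000)
member 10 (5-6): L=4.5062, (cx,cy)=(0.1656,-0.9862)
solve A·x = −loads:
  F[0-1] = +782.9534 N (tension)
  F[0-2] = +1146.6506 N (tension)
  F[1-2] = -778.5923 N (compression)
  F[1-3] = +278.4570 N (tension)
  F[2-3] = +774.6630 N (tension)
  F[2-4] = +851.6143 N (tension)
  F[3-4] = -1662.9513 N (compression)
  F[3-5] = -542.1979 N (compression)
  F[4-5] = +1656.2016 N (tension)
  F[4-6] = +263.7079 N (tension)
  F[5-6] = -1592.9156 N (compression)
  Rx@0 = -1267.0200 N
  Ry@0 = -773.6455 N
  Ry@6 = +1570.9354 N

1656.202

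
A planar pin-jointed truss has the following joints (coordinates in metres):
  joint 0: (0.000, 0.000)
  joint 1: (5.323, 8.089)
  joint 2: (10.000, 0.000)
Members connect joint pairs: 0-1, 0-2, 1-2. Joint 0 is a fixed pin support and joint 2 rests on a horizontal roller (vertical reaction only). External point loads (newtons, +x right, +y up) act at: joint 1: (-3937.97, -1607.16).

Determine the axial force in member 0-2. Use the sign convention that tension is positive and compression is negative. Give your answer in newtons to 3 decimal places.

-1347.150

N=3 nodes, M=3 members, R=3 reactions → 2N=6, M+R=6
member 0 (0-1): L=9.6833, (cx,cy)=(0.5497,0.8354)
member 1 (0-2): L=10.0000, (cx,cy)=(1.0000,0.0000)
member 2 (1-2): L=9.3438, (cx,cy)=(0.5005,-0.8657)
solve A·x = −loads:
  F[0-1] = -4713.0720 N (compression)
  F[0-2] = -1347.1498 N (compression)
  F[1-2] = +2691.3563 N (tension)
  Rx@0 = +3937.9700 N
  Ry@0 = +3937.0927 N
  Ry@2 = -2329.9327 N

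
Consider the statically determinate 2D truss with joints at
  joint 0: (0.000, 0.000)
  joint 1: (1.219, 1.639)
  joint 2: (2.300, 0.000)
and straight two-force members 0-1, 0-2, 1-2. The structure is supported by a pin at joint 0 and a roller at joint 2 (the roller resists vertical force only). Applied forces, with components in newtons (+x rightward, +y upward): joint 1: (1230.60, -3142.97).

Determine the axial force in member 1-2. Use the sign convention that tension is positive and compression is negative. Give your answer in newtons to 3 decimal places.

N=3 nodes, M=3 members, R=3 reactions → 2N=6, M+R=6
member 0 (0-1): L=2.0426, (cx,cy)=(0.5968,0.8024)
member 1 (0-2): L=2.3000, (cx,cy)=(1.0000,0.0000)
member 2 (1-2): L=1.9634, (cx,cy)=(0.5506,-0.8348)
solve A·x = −loads:
  F[0-1] = -748.0782 N (compression)
  F[0-2] = +1677.0408 N (tension)
  F[1-2] = -3045.9550 N (compression)
  Rx@0 = -1230.6000 N
  Ry@0 = +600.2596 N
  Ry@2 = +2542.7104 N

-3045.955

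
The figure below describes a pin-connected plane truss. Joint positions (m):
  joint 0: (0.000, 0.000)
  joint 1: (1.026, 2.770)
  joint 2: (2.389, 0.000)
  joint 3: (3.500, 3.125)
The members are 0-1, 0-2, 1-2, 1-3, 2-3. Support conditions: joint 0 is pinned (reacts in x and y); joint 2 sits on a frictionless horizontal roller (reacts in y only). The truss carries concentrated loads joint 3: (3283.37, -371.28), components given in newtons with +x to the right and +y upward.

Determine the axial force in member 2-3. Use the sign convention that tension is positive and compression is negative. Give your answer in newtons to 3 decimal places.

-942.136

N=4 nodes, M=5 members, R=3 reactions → 2N=8, M+R=8
member 0 (0-1): L=2.9539, (cx,cy)=(0.3473,0.9377)
member 1 (0-2): L=2.3890, (cx,cy)=(1.0000,0.0000)
member 2 (1-2): L=3.0872, (cx,cy)=(0.4415,-0.8973)
member 3 (1-3): L=2.4993, (cx,cy)=(0.9899,0.1420)
member 4 (2-3): L=3.3166, (cx,cy)=(0.3350,0.9422)
solve A·x = −loads:
  F[0-1] = +4764.1847 N (tension)
  F[0-2] = +1628.5952 N (tension)
  F[1-2] = -4403.5703 N (compression)
  F[1-3] = +3635.8292 N (tension)
  F[2-3] = -942.1357 N (compression)
  Rx@0 = -3283.3700 N
  Ry@0 = -4467.5694 N
  Ry@2 = +4838.8494 N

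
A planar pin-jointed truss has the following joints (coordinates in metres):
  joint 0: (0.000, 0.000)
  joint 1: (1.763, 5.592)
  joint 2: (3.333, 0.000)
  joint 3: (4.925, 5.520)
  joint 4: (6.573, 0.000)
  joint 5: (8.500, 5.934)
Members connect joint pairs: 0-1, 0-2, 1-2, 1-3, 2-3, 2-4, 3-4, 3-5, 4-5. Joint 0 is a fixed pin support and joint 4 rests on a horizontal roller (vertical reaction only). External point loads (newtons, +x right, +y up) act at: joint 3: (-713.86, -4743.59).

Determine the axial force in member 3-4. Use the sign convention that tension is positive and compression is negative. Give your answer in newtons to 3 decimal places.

-3083.638

N=6 nodes, M=9 members, R=3 reactions → 2N=12, M+R=12
member 0 (0-1): L=5.8633, (cx,cy)=(0.3007,0.9537)
member 1 (0-2): L=3.3330, (cx,cy)=(1.0000,0.0000)
member 2 (1-2): L=5.8082, (cx,cy)=(0.2703,-0.9628)
member 3 (1-3): L=3.1628, (cx,cy)=(0.9997,-0.0228)
member 4 (2-3): L=5.7450, (cx,cy)=(0.2771,0.9608)
member 5 (2-4): L=3.2400, (cx,cy)=(1.0000,0.0000)
member 6 (3-4): L=5.7608, (cx,cy)=(0.2861,-0.9582)
member 7 (3-5): L=3.5989, (cx,cy)=(0.9934,0.1150)
member 8 (4-5): L=6.2390, (cx,cy)=(0.3089,0.9511)
solve A·x = −loads:
  F[0-1] = -1875.6201 N (compression)
  F[0-2] = -149.8940 N (compression)
  F[1-2] = +1883.3682 N (tension)
  F[1-3] = -1073.3313 N (compression)
  F[2-3] = -1887.1637 N (compression)
  F[2-4] = +882.1474 N (tension)
  F[3-4] = -3083.6380 N (compression)
  F[3-5] = -0.0000 N (compression)
  F[4-5] = +0.0000 N (tension)
  Rx@0 = +713.8600 N
  Ry@0 = +1788.8245 N
  Ry@4 = +2954.7655 N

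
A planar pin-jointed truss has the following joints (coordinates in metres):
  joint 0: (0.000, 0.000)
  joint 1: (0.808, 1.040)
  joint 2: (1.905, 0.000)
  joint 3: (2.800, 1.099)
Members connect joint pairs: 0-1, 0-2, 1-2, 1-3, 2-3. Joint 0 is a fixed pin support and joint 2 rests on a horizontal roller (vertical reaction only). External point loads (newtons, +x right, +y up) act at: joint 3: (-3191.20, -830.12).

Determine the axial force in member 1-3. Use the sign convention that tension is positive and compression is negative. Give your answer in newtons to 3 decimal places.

N=4 nodes, M=5 members, R=3 reactions → 2N=8, M+R=8
member 0 (0-1): L=1.3170, (cx,cy)=(0.6135,0.7897)
member 1 (0-2): L=1.9050, (cx,cy)=(1.0000,0.0000)
member 2 (1-2): L=1.5116, (cx,cy)=(0.7257,-0.6880)
member 3 (1-3): L=1.9929, (cx,cy)=(0.9996,0.0296)
member 4 (2-3): L=1.4173, (cx,cy)=(0.6315,0.7754)
solve A·x = −loads:
  F[0-1] = -1837.4659 N (compression)
  F[0-2] = -2063.8779 N (compression)
  F[1-2] = +1998.0652 N (tension)
  F[1-3] = -2578.4667 N (compression)
  F[2-3] = -972.1201 N (compression)
  Rx@0 = +3191.2000 N
  Ry@0 = +1451.0086 N
  Ry@2 = -620.8886 N

-2578.467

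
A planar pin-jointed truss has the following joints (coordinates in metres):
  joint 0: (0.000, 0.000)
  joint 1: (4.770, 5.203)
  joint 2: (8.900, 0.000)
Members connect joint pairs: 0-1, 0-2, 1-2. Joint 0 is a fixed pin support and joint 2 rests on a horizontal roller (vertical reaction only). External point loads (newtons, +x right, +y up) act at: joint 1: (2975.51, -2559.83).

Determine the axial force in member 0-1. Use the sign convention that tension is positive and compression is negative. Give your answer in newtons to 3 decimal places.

748.362

N=3 nodes, M=3 members, R=3 reactions → 2N=6, M+R=6
member 0 (0-1): L=7.0586, (cx,cy)=(0.6758,0.7371)
member 1 (0-2): L=8.9000, (cx,cy)=(1.0000,0.0000)
member 2 (1-2): L=6.6429, (cx,cy)=(0.6217,-0.7832)
solve A·x = −loads:
  F[0-1] = +748.3616 N (tension)
  F[0-2] = +2469.7900 N (tension)
  F[1-2] = -3972.5342 N (compression)
  Rx@0 = -2975.5100 N
  Ry@0 = -551.6270 N
  Ry@2 = +3111.4570 N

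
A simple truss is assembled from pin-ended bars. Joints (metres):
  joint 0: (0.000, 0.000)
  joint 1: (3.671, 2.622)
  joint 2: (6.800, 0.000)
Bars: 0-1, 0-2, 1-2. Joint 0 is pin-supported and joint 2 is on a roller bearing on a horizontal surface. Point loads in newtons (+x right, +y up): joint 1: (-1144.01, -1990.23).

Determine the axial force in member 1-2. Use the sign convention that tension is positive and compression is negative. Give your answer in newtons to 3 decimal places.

-986.044

N=3 nodes, M=3 members, R=3 reactions → 2N=6, M+R=6
member 0 (0-1): L=4.5112, (cx,cy)=(0.8137,0.5812)
member 1 (0-2): L=6.8000, (cx,cy)=(1.0000,0.0000)
member 2 (1-2): L=4.0823, (cx,cy)=(0.7665,-0.6423)
solve A·x = −loads:
  F[0-1] = -2334.6095 N (compression)
  F[0-2] = +755.7749 N (tension)
  F[1-2] = -986.0442 N (compression)
  Rx@0 = +1144.0100 N
  Ry@0 = +1356.9153 N
  Ry@2 = +633.3147 N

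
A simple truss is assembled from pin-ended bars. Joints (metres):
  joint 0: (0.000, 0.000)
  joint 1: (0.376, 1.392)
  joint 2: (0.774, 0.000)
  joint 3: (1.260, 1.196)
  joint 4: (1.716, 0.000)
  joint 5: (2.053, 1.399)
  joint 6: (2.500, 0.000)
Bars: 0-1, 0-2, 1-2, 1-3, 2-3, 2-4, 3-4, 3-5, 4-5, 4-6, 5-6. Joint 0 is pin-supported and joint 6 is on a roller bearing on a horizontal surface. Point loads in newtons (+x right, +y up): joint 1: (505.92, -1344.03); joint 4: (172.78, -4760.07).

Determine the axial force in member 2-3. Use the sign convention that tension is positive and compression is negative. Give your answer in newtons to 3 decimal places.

-1454.426

N=7 nodes, M=11 members, R=3 reactions → 2N=14, M+R=14
member 0 (0-1): L=1.4419, (cx,cy)=(0.2608,0.9654)
member 1 (0-2): L=0.7740, (cx,cy)=(1.0000,0.0000)
member 2 (1-2): L=1.4478, (cx,cy)=(0.2749,-0.9615)
member 3 (1-3): L=0.9055, (cx,cy)=(0.9763,-0.2165)
member 4 (2-3): L=1.2910, (cx,cy)=(0.3765,0.9264)
member 5 (2-4): L=0.9420, (cx,cy)=(1.0000,0.0000)
member 6 (3-4): L=1.2800, (cx,cy)=(0.3563,-0.9344)
member 7 (3-5): L=0.8186, (cx,cy)=(0.9688,0.2480)
member 8 (4-5): L=1.4390, (cx,cy)=(0.2342,0.9722)
member 9 (4-6): L=0.7840, (cx,cy)=(1.0000,0.0000)
member 10 (5-6): L=1.4687, (cx,cy)=(0.3044,-0.9526)
solve A·x = −loads:
  F[0-1] = -2437.2765 N (compression)
  F[0-2] = +1314.2668 N (tension)
  F[1-2] = +1401.4225 N (tension)
  F[1-3] = -1563.8197 N (compression)
  F[2-3] = -1454.4262 N (compression)
  F[2-4] = +2247.0564 N (tension)
  F[3-4] = +466.0024 N (tension)
  F[3-5] = -2312.5316 N (compression)
  F[4-5] = +4448.3448 N (tension)
  F[4-6] = +1198.5448 N (tension)
  F[5-6] = -3937.9740 N (compression)
  Rx@0 = -678.7000 N
  Ry@0 = +2352.9496 N
  Ry@6 = +3751.1504 N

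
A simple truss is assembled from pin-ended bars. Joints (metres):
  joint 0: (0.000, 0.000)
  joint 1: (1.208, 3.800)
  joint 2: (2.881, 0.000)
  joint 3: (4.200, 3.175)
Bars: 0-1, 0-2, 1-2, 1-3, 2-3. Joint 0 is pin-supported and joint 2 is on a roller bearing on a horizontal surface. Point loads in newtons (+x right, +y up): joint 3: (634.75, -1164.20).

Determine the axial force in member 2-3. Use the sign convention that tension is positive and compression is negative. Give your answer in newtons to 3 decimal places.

-1027.885

N=4 nodes, M=5 members, R=3 reactions → 2N=8, M+R=8
member 0 (0-1): L=3.9874, (cx,cy)=(0.3030,0.9530)
member 1 (0-2): L=2.8810, (cx,cy)=(1.0000,0.0000)
member 2 (1-2): L=4.1520, (cx,cy)=(0.4029,-0.9152)
member 3 (1-3): L=3.0566, (cx,cy)=(0.9789,-0.2045)
member 4 (2-3): L=3.4381, (cx,cy)=(0.3836,0.9235)
solve A·x = −loads:
  F[0-1] = +1293.3065 N (tension)
  F[0-2] = +242.9361 N (tension)
  F[1-2] = -1581.5705 N (compression)
  F[1-3] = +1051.3052 N (tension)
  F[2-3] = -1027.8854 N (compression)
  Rx@0 = -634.7500 N
  Ry@0 = -1232.5273 N
  Ry@2 = +2396.7273 N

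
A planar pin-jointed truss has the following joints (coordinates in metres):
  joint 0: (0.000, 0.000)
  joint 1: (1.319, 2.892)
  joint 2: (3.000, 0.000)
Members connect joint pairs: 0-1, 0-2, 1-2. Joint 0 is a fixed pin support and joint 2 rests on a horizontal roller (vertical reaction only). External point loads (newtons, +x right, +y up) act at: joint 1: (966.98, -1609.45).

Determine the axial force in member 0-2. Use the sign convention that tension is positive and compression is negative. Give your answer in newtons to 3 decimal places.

N=3 nodes, M=3 members, R=3 reactions → 2N=6, M+R=6
member 0 (0-1): L=3.1786, (cx,cy)=(0.4150,0.9098)
member 1 (0-2): L=3.0000, (cx,cy)=(1.0000,0.0000)
member 2 (1-2): L=3.3451, (cx,cy)=(0.5025,-0.8646)
solve A·x = −loads:
  F[0-1] = +33.3469 N (tension)
  F[0-2] = +953.1423 N (tension)
  F[1-2] = -1896.6792 N (compression)
  Rx@0 = -966.9800 N
  Ry@0 = -30.3402 N
  Ry@2 = +1639.7902 N

953.142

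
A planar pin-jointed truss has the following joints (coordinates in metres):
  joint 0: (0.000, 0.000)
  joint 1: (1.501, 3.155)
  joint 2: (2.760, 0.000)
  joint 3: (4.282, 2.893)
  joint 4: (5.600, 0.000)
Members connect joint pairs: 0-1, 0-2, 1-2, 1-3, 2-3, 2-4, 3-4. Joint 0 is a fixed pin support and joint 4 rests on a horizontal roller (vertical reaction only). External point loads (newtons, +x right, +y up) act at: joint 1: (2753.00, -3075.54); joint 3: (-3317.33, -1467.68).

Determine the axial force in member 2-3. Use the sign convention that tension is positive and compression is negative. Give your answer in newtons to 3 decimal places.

-78.487

N=5 nodes, M=7 members, R=3 reactions → 2N=10, M+R=10
member 0 (0-1): L=3.4939, (cx,cy)=(0.4296,0.9030)
member 1 (0-2): L=2.7600, (cx,cy)=(1.0000,0.0000)
member 2 (1-2): L=3.3969, (cx,cy)=(0.3706,-0.9288)
member 3 (1-3): L=2.7933, (cx,cy)=(0.9956,-0.0938)
member 4 (2-3): L=3.2689, (cx,cy)=(0.4656,0.8850)
member 5 (2-4): L=2.8400, (cx,cy)=(1.0000,0.0000)
member 6 (3-4): L=3.1791, (cx,cy)=(0.4146,-0.9100)
solve A·x = −loads:
  F[0-1] = -3055.7119 N (compression)
  F[0-2] = +748.4385 N (tension)
  F[1-2] = +74.7868 N (tension)
  F[1-3] = -4111.6128 N (compression)
  F[2-3] = -78.4867 N (compression)
  F[2-4] = +812.6997 N (tension)
  F[3-4] = -1960.2735 N (compression)
  Rx@0 = +564.3300 N
  Ry@0 = +2759.3502 N
  Ry@4 = +1783.8698 N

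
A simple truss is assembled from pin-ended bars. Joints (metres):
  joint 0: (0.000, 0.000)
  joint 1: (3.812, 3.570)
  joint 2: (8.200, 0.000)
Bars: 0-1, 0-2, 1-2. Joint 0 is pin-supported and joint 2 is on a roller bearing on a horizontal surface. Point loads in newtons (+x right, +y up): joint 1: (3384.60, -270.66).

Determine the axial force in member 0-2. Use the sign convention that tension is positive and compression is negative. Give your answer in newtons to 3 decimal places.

1965.828

N=3 nodes, M=3 members, R=3 reactions → 2N=6, M+R=6
member 0 (0-1): L=5.2227, (cx,cy)=(0.7299,0.6836)
member 1 (0-2): L=8.2000, (cx,cy)=(1.0000,0.0000)
member 2 (1-2): L=5.6568, (cx,cy)=(0.7757,-0.6311)
solve A·x = −loads:
  F[0-1] = +1943.8020 N (tension)
  F[0-2] = +1965.8279 N (tension)
  F[1-2] = -2534.2537 N (compression)
  Rx@0 = -3384.6000 N
  Ry@0 = -1328.7032 N
  Ry@2 = +1599.3632 N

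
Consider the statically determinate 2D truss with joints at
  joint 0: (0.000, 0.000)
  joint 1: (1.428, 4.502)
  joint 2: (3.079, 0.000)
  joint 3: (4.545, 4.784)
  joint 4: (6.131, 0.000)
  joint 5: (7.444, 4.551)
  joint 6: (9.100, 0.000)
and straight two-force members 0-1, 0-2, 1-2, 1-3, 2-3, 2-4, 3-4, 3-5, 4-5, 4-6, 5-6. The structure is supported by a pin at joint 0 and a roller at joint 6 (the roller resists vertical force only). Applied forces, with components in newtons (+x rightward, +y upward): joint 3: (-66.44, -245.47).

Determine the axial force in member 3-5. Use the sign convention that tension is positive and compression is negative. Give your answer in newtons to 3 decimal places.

N=7 nodes, M=11 members, R=3 reactions → 2N=14, M+R=14
member 0 (0-1): L=4.7230, (cx,cy)=(0.3023,0.9532)
member 1 (0-2): L=3.0790, (cx,cy)=(1.0000,0.0000)
member 2 (1-2): L=4.7952, (cx,cy)=(0.3443,-0.9389)
member 3 (1-3): L=3.1297, (cx,cy)=(0.9959,0.0901)
member 4 (2-3): L=5.0036, (cx,cy)=(0.2930,0.9561)
member 5 (2-4): L=3.0520, (cx,cy)=(1.0000,0.0000)
member 6 (3-4): L=5.0400, (cx,cy)=(0.3147,-0.9492)
member 7 (3-5): L=2.9083, (cx,cy)=(0.9968,-0.0801)
member 8 (4-5): L=4.7366, (cx,cy)=(0.2772,0.9608)
member 9 (4-6): L=2.9690, (cx,cy)=(1.0000,0.0000)
member 10 (5-6): L=4.8429, (cx,cy)=(0.3419,-0.9397)
solve A·x = −loads:
  F[0-1] = -165.5462 N (compression)
  F[0-2] = -16.3876 N (compression)
  F[1-2] = +158.0090 N (tension)
  F[1-3] = -104.8821 N (compression)
  F[2-3] = -155.1571 N (compression)
  F[2-4] = +83.4750 N (tension)
  F[3-4] = -87.6307 N (compression)
  F[3-5] = -56.0797 N (compression)
  F[4-5] = +86.5715 N (tension)
  F[4-6] = +31.9016 N (tension)
  F[5-6] = -93.2954 N (compression)
  Rx@0 = +66.4400 N
  Ry@0 = +157.7983 N
  Ry@6 = +87.6717 N

-56.080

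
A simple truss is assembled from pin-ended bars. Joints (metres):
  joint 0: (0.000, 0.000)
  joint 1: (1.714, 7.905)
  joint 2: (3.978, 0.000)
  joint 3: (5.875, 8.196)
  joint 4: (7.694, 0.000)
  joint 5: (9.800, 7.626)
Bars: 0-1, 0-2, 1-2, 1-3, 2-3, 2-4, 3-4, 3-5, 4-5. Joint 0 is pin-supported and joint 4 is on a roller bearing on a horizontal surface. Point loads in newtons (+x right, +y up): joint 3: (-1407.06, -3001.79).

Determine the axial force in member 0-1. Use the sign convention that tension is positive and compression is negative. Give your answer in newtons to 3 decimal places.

N=6 nodes, M=9 members, R=3 reactions → 2N=12, M+R=12
member 0 (0-1): L=8.0887, (cx,cy)=(0.2119,0.9773)
member 1 (0-2): L=3.9780, (cx,cy)=(1.0000,0.0000)
member 2 (1-2): L=8.2228, (cx,cy)=(0.2753,-0.9613)
member 3 (1-3): L=4.1712, (cx,cy)=(0.9976,0.0698)
member 4 (2-3): L=8.4127, (cx,cy)=(0.2255,0.9742)
member 5 (2-4): L=3.7160, (cx,cy)=(1.0000,0.0000)
member 6 (3-4): L=8.3954, (cx,cy)=(0.2167,-0.9762)
member 7 (3-5): L=3.9662, (cx,cy)=(0.9896,-0.1437)
member 8 (4-5): L=7.9115, (cx,cy)=(0.2662,0.9639)
solve A·x = −loads:
  F[0-1] = -2259.8605 N (compression)
  F[0-2] = -928.1934 N (compression)
  F[1-2] = +2218.0723 N (tension)
  F[1-3] = -1092.2329 N (compression)
  F[2-3] = -2188.7133 N (compression)
  F[2-4] = +176.0516 N (tension)
  F[3-4] = -812.5497 N (compression)
  F[3-5] = +0.0000 N (tension)
  F[4-5] = -0.0000 N (compression)
  Rx@0 = +1407.0600 N
  Ry@0 = +2208.5417 N
  Ry@4 = +793.2483 N

-2259.861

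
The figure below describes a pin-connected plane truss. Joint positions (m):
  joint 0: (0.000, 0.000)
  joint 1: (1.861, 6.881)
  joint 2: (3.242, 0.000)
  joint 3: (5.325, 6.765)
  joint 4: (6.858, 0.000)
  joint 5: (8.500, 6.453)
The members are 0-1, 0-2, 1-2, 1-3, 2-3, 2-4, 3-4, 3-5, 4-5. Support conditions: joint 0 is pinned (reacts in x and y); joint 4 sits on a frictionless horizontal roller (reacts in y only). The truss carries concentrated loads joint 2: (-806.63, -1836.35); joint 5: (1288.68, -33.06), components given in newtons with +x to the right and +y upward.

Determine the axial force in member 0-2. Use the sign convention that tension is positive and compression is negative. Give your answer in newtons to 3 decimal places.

413.829

N=6 nodes, M=9 members, R=3 reactions → 2N=12, M+R=12
member 0 (0-1): L=7.1282, (cx,cy)=(0.2611,0.9653)
member 1 (0-2): L=3.2420, (cx,cy)=(1.0000,0.0000)
member 2 (1-2): L=7.0182, (cx,cy)=(0.1968,-0.9804)
member 3 (1-3): L=3.4659, (cx,cy)=(0.9994,-0.0335)
member 4 (2-3): L=7.0784, (cx,cy)=(0.2943,0.9557)
member 5 (2-4): L=3.6160, (cx,cy)=(1.0000,0.0000)
member 6 (3-4): L=6.9365, (cx,cy)=(0.2210,-0.9753)
member 7 (3-5): L=3.1903, (cx,cy)=(0.9952,-0.0978)
member 8 (4-5): L=6.6586, (cx,cy)=(0.2466,0.9691)
solve A·x = −loads:
  F[0-1] = +261.3074 N (tension)
  F[0-2] = +413.8292 N (tension)
  F[1-2] = -261.3615 N (compression)
  F[1-3] = +119.7170 N (tension)
  F[2-3] = +2189.5529 N (tension)
  F[2-4] = +524.7006 N (tension)
  F[3-4] = -2269.0549 N (compression)
  F[3-5] = +1271.5453 N (tension)
  F[4-5] = +94.2020 N (tension)
  Rx@0 = -482.0500 N
  Ry@0 = -252.2448 N
  Ry@4 = +2121.6548 N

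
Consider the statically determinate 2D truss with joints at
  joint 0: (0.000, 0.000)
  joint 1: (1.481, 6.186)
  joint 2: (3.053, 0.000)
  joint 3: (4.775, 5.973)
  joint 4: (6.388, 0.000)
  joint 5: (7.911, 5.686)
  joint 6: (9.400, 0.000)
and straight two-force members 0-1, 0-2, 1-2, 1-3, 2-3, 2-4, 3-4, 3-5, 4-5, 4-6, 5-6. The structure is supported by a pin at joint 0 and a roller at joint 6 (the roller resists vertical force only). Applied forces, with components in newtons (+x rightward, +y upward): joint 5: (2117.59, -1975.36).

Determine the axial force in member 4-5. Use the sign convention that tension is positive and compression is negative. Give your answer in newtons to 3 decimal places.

1102.705

N=7 nodes, M=11 members, R=3 reactions → 2N=14, M+R=14
member 0 (0-1): L=6.3608, (cx,cy)=(0.2328,0.9725)
member 1 (0-2): L=3.0530, (cx,cy)=(1.0000,0.0000)
member 2 (1-2): L=6.3826, (cx,cy)=(0.2463,-0.9692)
member 3 (1-3): L=3.3009, (cx,cy)=(0.9979,-0.0645)
member 4 (2-3): L=6.2163, (cx,cy)=(0.2770,0.9609)
member 5 (2-4): L=3.3350, (cx,cy)=(1.0000,0.0000)
member 6 (3-4): L=6.1870, (cx,cy)=(0.2607,-0.9654)
member 7 (3-5): L=3.1491, (cx,cy)=(0.9958,-0.0911)
member 8 (4-5): L=5.8864, (cx,cy)=(0.2587,0.9659)
member 9 (4-6): L=3.0120, (cx,cy)=(1.0000,0.0000)
member 10 (5-6): L=5.8777, (cx,cy)=(0.2533,-0.9674)
solve A·x = −loads:
  F[0-1] = +995.3669 N (tension)
  F[0-2] = +1885.8369 N (tension)
  F[1-2] = -1031.1854 N (compression)
  F[1-3] = +486.7423 N (tension)
  F[2-3] = +1040.1245 N (tension)
  F[2-4] = +1343.7320 N (tension)
  F[3-4] = -1103.3132 N (compression)
  F[3-5] = +1065.9383 N (tension)
  F[4-5] = +1102.7052 N (tension)
  F[4-6] = +770.7843 N (tension)
  F[5-6] = -3042.6210 N (compression)
  Rx@0 = -2117.5900 N
  Ry@0 = -968.0112 N
  Ry@6 = +2943.3712 N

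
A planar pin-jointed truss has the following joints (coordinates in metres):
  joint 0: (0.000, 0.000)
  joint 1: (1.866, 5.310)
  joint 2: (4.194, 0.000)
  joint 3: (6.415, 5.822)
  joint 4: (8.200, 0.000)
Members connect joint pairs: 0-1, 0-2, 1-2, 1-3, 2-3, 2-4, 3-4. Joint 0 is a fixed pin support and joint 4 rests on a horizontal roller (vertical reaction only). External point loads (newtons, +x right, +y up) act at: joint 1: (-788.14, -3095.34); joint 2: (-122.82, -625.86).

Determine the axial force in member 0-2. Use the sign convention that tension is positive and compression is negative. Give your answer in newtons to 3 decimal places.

N=5 nodes, M=7 members, R=3 reactions → 2N=10, M+R=10
member 0 (0-1): L=5.6283, (cx,cy)=(0.3315,0.9434)
member 1 (0-2): L=4.1940, (cx,cy)=(1.0000,0.0000)
member 2 (1-2): L=5.7979, (cx,cy)=(0.4015,-0.9158)
member 3 (1-3): L=4.5777, (cx,cy)=(0.9937,0.1118)
member 4 (2-3): L=6.2313, (cx,cy)=(0.3564,0.9343)
member 5 (2-4): L=4.0060, (cx,cy)=(1.0000,0.0000)
member 6 (3-4): L=6.0895, (cx,cy)=(0.2931,-0.9561)
solve A·x = −loads:
  F[0-1] = -3399.3454 N (compression)
  F[0-2] = +216.0498 N (tension)
  F[1-2] = +76.5889 N (tension)
  F[1-3] = -371.9559 N (compression)
  F[2-3] = +594.7799 N (tension)
  F[2-4] = +157.6252 N (tension)
  F[3-4] = -537.7354 N (compression)
  Rx@0 = +910.9600 N
  Ry@0 = +3207.0856 N
  Ry@4 = +514.1144 N

216.050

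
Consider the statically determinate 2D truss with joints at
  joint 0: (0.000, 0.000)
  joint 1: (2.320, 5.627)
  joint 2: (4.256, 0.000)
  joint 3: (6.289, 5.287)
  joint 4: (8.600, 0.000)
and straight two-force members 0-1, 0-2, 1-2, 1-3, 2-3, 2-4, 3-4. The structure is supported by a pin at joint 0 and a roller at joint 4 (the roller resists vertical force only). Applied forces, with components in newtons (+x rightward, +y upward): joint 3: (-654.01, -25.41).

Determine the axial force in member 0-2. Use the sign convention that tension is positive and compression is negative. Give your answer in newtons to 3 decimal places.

-485.425

N=5 nodes, M=7 members, R=3 reactions → 2N=10, M+R=10
member 0 (0-1): L=6.0865, (cx,cy)=(0.3812,0.9245)
member 1 (0-2): L=4.2560, (cx,cy)=(1.0000,0.0000)
member 2 (1-2): L=5.9507, (cx,cy)=(0.3253,-0.9456)
member 3 (1-3): L=3.9835, (cx,cy)=(0.9964,-0.0854)
member 4 (2-3): L=5.6644, (cx,cy)=(0.3589,0.9334)
member 5 (2-4): L=4.3440, (cx,cy)=(1.0000,0.0000)
member 6 (3-4): L=5.7700, (cx,cy)=(0.4005,-0.9163)
solve A·x = −loads:
  F[0-1] = -442.2826 N (compression)
  F[0-2] = -485.4246 N (compression)
  F[1-2] = +461.2847 N (tension)
  F[1-3] = -319.8259 N (compression)
  F[2-3] = -467.3264 N (compression)
  F[2-4] = -167.6239 N (compression)
  F[3-4] = +418.5169 N (tension)
  Rx@0 = +654.0100 N
  Ry@0 = +408.8923 N
  Ry@4 = -383.4823 N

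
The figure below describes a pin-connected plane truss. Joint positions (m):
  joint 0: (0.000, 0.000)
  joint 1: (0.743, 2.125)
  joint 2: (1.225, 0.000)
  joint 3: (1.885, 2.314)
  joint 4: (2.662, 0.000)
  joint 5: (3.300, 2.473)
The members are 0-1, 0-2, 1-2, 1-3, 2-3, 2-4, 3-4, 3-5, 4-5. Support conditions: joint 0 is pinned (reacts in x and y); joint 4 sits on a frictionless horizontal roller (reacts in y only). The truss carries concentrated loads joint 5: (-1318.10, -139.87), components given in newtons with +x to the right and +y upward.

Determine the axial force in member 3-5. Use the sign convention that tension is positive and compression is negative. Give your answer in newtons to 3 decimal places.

-1328.599

N=6 nodes, M=9 members, R=3 reactions → 2N=12, M+R=12
member 0 (0-1): L=2.2511, (cx,cy)=(0.3301,0.9440)
member 1 (0-2): L=1.2250, (cx,cy)=(1.0000,0.0000)
member 2 (1-2): L=2.1790, (cx,cy)=(0.2212,-0.9752)
member 3 (1-3): L=1.1575, (cx,cy)=(0.9866,0.1633)
member 4 (2-3): L=2.4063, (cx,cy)=(0.2743,0.9616)
member 5 (2-4): L=1.4370, (cx,cy)=(1.0000,0.0000)
member 6 (3-4): L=2.4410, (cx,cy)=(0.3183,-0.9480)
member 7 (3-5): L=1.4239, (cx,cy)=(0.9937,0.1117)
member 8 (4-5): L=2.5540, (cx,cy)=(0.2498,0.9683)
solve A·x = −loads:
  F[0-1] = -1261.6960 N (compression)
  F[0-2] = -901.6727 N (compression)
  F[1-2] = +1108.9488 N (tension)
  F[1-3] = -670.7330 N (compression)
  F[2-3] = -1124.6067 N (compression)
  F[2-4] = -347.9088 N (compression)
  F[3-4] = +1099.8446 N (tension)
  F[3-5] = -1328.5988 N (compression)
  F[4-5] = +8.7655 N (tension)
  Rx@0 = +1318.1000 N
  Ry@0 = +1190.9933 N
  Ry@4 = -1051.1233 N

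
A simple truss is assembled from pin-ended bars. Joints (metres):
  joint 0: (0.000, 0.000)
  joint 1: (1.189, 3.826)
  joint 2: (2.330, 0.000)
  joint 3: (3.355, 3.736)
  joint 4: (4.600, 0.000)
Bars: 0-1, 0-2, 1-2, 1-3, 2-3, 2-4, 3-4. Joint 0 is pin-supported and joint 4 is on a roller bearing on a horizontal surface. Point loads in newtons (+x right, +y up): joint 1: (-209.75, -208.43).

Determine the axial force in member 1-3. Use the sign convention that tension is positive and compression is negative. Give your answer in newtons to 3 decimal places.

72.503

N=5 nodes, M=7 members, R=3 reactions → 2N=10, M+R=10
member 0 (0-1): L=4.0065, (cx,cy)=(0.2968,0.9549)
member 1 (0-2): L=2.3300, (cx,cy)=(1.0000,0.0000)
member 2 (1-2): L=3.9925, (cx,cy)=(0.2858,-0.9583)
member 3 (1-3): L=2.1679, (cx,cy)=(0.9991,-0.0415)
member 4 (2-3): L=3.8741, (cx,cy)=(0.2646,0.9644)
member 5 (2-4): L=2.2700, (cx,cy)=(1.0000,0.0000)
member 6 (3-4): L=3.9380, (cx,cy)=(0.3162,-0.9487)
solve A·x = −loads:
  F[0-1] = -344.5341 N (compression)
  F[0-2] = -107.5033 N (compression)
  F[1-2] = +122.6896 N (tension)
  F[1-3] = +72.5029 N (tension)
  F[2-3] = -121.9174 N (compression)
  F[2-4] = -40.1835 N (compression)
  F[3-4] = +127.1019 N (tension)
  Rx@0 = +209.7500 N
  Ry@0 = +329.0127 N
  Ry@4 = -120.5827 N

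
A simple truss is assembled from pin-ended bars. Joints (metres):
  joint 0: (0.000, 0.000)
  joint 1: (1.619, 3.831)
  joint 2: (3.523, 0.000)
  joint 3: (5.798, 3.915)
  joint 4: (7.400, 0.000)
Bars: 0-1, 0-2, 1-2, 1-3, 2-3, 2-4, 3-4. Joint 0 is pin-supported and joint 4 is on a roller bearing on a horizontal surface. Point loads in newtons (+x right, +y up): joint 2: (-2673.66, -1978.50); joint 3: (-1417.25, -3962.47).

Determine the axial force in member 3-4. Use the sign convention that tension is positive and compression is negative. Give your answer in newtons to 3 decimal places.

-3562.104

N=5 nodes, M=7 members, R=3 reactions → 2N=10, M+R=10
member 0 (0-1): L=4.1591, (cx,cy)=(0.3893,0.9211)
member 1 (0-2): L=3.5230, (cx,cy)=(1.0000,0.0000)
member 2 (1-2): L=4.2781, (cx,cy)=(0.4451,-0.8955)
member 3 (1-3): L=4.1798, (cx,cy)=(0.9998,0.0201)
member 4 (2-3): L=4.5280, (cx,cy)=(0.5024,0.8646)
member 5 (2-4): L=3.8770, (cx,cy)=(1.0000,0.0000)
member 6 (3-4): L=4.2301, (cx,cy)=(0.3787,-0.9255)
solve A·x = −loads:
  F[0-1] = -2870.6223 N (compression)
  F[0-2] = -2973.4591 N (compression)
  F[1-2] = +2898.7201 N (tension)
  F[1-3] = -2408.0468 N (compression)
  F[2-3] = -713.9603 N (compression)
  F[2-4] = +1349.0245 N (tension)
  F[3-4] = -3562.1035 N (compression)
  Rx@0 = +4090.9100 N
  Ry@0 = +2644.1966 N
  Ry@4 = +3296.7734 N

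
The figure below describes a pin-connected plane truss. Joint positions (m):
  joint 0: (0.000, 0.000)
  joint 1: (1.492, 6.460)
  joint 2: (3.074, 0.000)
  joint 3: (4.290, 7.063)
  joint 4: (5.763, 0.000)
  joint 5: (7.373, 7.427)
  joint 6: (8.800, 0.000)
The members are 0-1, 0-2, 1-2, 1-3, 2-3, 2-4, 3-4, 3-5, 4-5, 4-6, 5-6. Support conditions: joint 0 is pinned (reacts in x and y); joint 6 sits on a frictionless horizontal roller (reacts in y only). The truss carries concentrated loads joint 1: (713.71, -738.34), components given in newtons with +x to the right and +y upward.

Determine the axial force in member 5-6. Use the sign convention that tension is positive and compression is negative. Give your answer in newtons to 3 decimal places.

-660.983

N=7 nodes, M=11 members, R=3 reactions → 2N=14, M+R=14
member 0 (0-1): L=6.6301, (cx,cy)=(0.2250,0.9744)
member 1 (0-2): L=3.0740, (cx,cy)=(1.0000,0.0000)
member 2 (1-2): L=6.6509, (cx,cy)=(0.2379,-0.9713)
member 3 (1-3): L=2.8622, (cx,cy)=(0.9776,0.2107)
member 4 (2-3): L=7.1669, (cx,cy)=(0.1697,0.9855)
member 5 (2-4): L=2.6890, (cx,cy)=(1.0000,0.0000)
member 6 (3-4): L=7.2150, (cx,cy)=(0.2042,-0.9789)
member 7 (3-5): L=3.1044, (cx,cy)=(0.9931,0.1173)
member 8 (4-5): L=7.5995, (cx,cy)=(0.2119,0.9773)
member 9 (4-6): L=3.0370, (cx,cy)=(1.0000,0.0000)
member 10 (5-6): L=7.5628, (cx,cy)=(0.1887,-0.9820)
solve A·x = −loads:
  F[0-1] = -91.5787 N (compression)
  F[0-2] = +734.3185 N (tension)
  F[1-2] = -789.5511 N (compression)
  F[1-3] = -559.0609 N (compression)
  F[2-3] = +778.1725 N (tension)
  F[2-4] = +414.4821 N (tension)
  F[3-4] = -695.9297 N (compression)
  F[3-5] = -274.2938 N (compression)
  F[4-5] = +697.0953 N (tension)
  F[4-6] = +124.7180 N (tension)
  F[5-6] = -660.9831 N (compression)
  Rx@0 = -713.7100 N
  Ry@0 = +89.2298 N
  Ry@6 = +649.1102 N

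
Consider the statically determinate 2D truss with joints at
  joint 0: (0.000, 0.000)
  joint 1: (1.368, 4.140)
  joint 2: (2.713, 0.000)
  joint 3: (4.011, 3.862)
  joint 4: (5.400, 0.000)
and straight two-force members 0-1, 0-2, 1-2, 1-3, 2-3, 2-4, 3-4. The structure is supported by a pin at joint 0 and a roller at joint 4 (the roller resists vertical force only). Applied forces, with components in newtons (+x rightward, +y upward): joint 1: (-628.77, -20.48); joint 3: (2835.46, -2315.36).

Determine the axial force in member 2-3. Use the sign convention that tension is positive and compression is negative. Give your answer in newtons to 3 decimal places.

1151.367

N=5 nodes, M=7 members, R=3 reactions → 2N=10, M+R=10
member 0 (0-1): L=4.3602, (cx,cy)=(0.3137,0.9495)
member 1 (0-2): L=2.7130, (cx,cy)=(1.0000,0.0000)
member 2 (1-2): L=4.3530, (cx,cy)=(0.3090,-0.9511)
member 3 (1-3): L=2.6576, (cx,cy)=(0.9945,-0.1046)
member 4 (2-3): L=4.0743, (cx,cy)=(0.3186,0.9479)
member 5 (2-4): L=2.6870, (cx,cy)=(1.0000,0.0000)
member 6 (3-4): L=4.1042, (cx,cy)=(0.3384,-0.9410)
solve A·x = −loads:
  F[0-1] = +984.6894 N (tension)
  F[0-2] = +1897.7440 N (tension)
  F[1-2] = -1147.5258 N (compression)
  F[1-3] = +1299.4100 N (tension)
  F[2-3] = +1151.3669 N (tension)
  F[2-4] = +1176.3730 N (tension)
  F[3-4] = -3475.9229 N (compression)
  Rx@0 = -2206.6900 N
  Ry@0 = -934.9682 N
  Ry@4 = +3270.8082 N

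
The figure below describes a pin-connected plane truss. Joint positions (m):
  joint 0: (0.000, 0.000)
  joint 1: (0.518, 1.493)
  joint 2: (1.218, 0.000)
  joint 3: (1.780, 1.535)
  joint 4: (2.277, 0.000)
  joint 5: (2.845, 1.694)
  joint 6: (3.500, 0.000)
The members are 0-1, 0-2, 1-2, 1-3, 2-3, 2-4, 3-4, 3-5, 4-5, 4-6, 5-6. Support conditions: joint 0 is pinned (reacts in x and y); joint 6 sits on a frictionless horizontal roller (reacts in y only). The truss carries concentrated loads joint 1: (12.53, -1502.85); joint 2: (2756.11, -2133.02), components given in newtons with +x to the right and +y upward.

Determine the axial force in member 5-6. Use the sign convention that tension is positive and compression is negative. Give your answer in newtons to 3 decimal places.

N=7 nodes, M=11 members, R=3 reactions → 2N=14, M+R=14
member 0 (0-1): L=1.5803, (cx,cy)=(0.3278,0.9448)
member 1 (0-2): L=1.2180, (cx,cy)=(1.0000,0.0000)
member 2 (1-2): L=1.6490, (cx,cy)=(0.4245,-0.9054)
member 3 (1-3): L=1.2627, (cx,cy)=(0.9994,0.0333)
member 4 (2-3): L=1.6346, (cx,cy)=(0.3438,0.9390)
member 5 (2-4): L=1.0590, (cx,cy)=(1.0000,0.0000)
member 6 (3-4): L=1.6135, (cx,cy)=(0.3080,-0.9514)
member 7 (3-5): L=1.0768, (cx,cy)=(0.9890,0.1477)
member 8 (4-5): L=1.7867, (cx,cy)=(0.3179,0.9481)
member 9 (4-6): L=1.2230, (cx,cy)=(1.0000,0.0000)
member 10 (5-6): L=1.8162, (cx,cy)=(0.3606,-0.9327)
solve A·x = −loads:
  F[0-1] = -2821.7041 N (compression)
  F[0-2] = +3693.5501 N (tension)
  F[1-2] = +1230.7794 N (tension)
  F[1-3] = -1460.7285 N (compression)
  F[2-3] = +1084.7712 N (tension)
  F[2-4] = +1086.9702 N (tension)
  F[3-4] = -1135.3312 N (compression)
  F[3-5] = -745.4197 N (compression)
  F[4-5] = +1139.2265 N (tension)
  F[4-6] = +375.0813 N (tension)
  F[5-6] = -1040.0471 N (compression)
  Rx@0 = -2768.6400 N
  Ry@0 = +2665.8123 N
  Ry@6 = +970.0577 N

-1040.047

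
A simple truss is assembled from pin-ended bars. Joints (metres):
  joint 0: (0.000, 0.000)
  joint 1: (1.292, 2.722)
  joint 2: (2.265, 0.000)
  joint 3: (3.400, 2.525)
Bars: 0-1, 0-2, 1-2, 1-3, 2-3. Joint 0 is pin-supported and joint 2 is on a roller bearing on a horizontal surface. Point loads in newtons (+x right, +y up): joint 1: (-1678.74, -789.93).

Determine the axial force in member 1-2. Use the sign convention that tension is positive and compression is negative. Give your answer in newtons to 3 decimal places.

1663.957

N=4 nodes, M=5 members, R=3 reactions → 2N=8, M+R=8
member 0 (0-1): L=3.0131, (cx,cy)=(0.4288,0.9034)
member 1 (0-2): L=2.2650, (cx,cy)=(1.0000,0.0000)
member 2 (1-2): L=2.8907, (cx,cy)=(0.3366,-0.9416)
member 3 (1-3): L=2.1172, (cx,cy)=(0.9957,-0.0930)
member 4 (2-3): L=2.7684, (cx,cy)=(0.4100,0.9121)
solve A·x = −loads:
  F[0-1] = -2608.8024 N (compression)
  F[0-2] = -560.0867 N (compression)
  F[1-2] = +1663.9565 N (tension)
  F[1-3] = +0.0000 N (tension)
  F[2-3] = -0.0000 N (compression)
  Rx@0 = +1678.7400 N
  Ry@0 = +2356.7912 N
  Ry@2 = -1566.8612 N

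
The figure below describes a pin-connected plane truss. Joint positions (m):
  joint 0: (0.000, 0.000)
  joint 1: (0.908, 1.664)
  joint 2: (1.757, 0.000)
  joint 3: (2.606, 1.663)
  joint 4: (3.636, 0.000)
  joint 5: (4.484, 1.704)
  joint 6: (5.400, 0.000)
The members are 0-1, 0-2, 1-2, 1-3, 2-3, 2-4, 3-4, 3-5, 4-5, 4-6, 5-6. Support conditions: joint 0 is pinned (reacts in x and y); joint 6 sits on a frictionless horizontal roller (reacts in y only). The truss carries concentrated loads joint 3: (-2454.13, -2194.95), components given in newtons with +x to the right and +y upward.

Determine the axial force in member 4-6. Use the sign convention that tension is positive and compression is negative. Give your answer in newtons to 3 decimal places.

N=7 nodes, M=11 members, R=3 reactions → 2N=14, M+R=14
member 0 (0-1): L=1.8956, (cx,cy)=(0.4790,0.8778)
member 1 (0-2): L=1.7570, (cx,cy)=(1.0000,0.0000)
member 2 (1-2): L=1.8681, (cx,cy)=(0.4545,-0.8908)
member 3 (1-3): L=1.6980, (cx,cy)=(1.0000,-0.0006)
member 4 (2-3): L=1.8672, (cx,cy)=(0.4547,0.8906)
member 5 (2-4): L=1.8790, (cx,cy)=(1.0000,0.0000)
member 6 (3-4): L=1.9561, (cx,cy)=(0.5265,-0.8501)
member 7 (3-5): L=1.8784, (cx,cy)=(0.9998,0.0218)
member 8 (4-5): L=1.9033, (cx,cy)=(0.4455,0.8953)
member 9 (4-6): L=1.7640, (cx,cy)=(1.0000,0.0000)
member 10 (5-6): L=1.9346, (cx,cy)=(0.4735,-0.8808)
solve A·x = −loads:
  F[0-1] = -2154.7418 N (compression)
  F[0-2] = -1422.0087 N (compression)
  F[1-2] = +2124.7547 N (tension)
  F[1-3] = -1997.7780 N (compression)
  F[2-3] = -2125.0187 N (compression)
  F[2-4] = +509.8848 N (tension)
  F[3-4] = -365.1373 N (compression)
  F[3-5] = -317.6981 N (compression)
  F[4-5] = +346.7345 N (tension)
  F[4-6] = +163.1412 N (tension)
  F[5-6] = -344.5555 N (compression)
  Rx@0 = +2454.1300 N
  Ry@0 = +1891.4645 N
  Ry@6 = +303.4855 N

163.141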